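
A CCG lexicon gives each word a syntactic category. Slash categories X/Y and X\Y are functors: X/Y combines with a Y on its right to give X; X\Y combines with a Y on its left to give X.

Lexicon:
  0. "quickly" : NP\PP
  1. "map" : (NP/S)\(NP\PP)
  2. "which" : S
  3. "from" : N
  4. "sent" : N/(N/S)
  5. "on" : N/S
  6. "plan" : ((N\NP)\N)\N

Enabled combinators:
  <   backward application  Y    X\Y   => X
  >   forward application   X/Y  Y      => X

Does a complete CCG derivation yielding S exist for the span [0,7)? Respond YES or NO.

NO

NP\PP (NP/S)\(NP\PP) S N N/(N/S) N/S ((N\NP)\N)\N
CKY chart[0,7] = {N}; S ∉ chart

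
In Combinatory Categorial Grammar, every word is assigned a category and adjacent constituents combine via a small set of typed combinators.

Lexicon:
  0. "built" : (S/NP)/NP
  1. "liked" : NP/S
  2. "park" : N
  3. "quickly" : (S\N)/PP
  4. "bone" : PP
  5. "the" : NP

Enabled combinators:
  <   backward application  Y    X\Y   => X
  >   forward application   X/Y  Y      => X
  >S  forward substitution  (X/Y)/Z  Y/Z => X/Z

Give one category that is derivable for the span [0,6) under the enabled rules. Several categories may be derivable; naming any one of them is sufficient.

[0,6] S   >
  [0,5] S/NP   >
    [0,1] "built" : (S/NP)/NP
    [1,5] NP   >
      [1,2] "liked" : NP/S
      [2,5] S   <
        [2,3] "park" : N
        [3,5] S\N   >
          [3,4] "quickly" : (S\N)/PP
          [4,5] "bone" : PP
  [5,6] "the" : NP

S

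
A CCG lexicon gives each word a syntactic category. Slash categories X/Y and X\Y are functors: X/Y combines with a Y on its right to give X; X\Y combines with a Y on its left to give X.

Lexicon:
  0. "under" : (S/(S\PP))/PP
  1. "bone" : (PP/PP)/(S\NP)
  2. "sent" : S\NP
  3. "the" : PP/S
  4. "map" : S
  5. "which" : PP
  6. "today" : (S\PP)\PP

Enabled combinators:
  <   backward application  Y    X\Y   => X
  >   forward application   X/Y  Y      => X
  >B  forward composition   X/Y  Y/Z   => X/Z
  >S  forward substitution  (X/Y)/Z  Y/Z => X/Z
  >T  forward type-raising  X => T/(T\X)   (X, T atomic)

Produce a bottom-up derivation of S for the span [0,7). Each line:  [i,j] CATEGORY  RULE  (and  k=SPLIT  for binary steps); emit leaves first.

[0,7] S   >
  [0,5] S/(S\PP)   >
    [0,1] "under" : (S/(S\PP))/PP
    [1,5] PP   >
      [1,4] PP/S   >B
        [1,3] PP/PP   >
          [1,2] "bone" : (PP/PP)/(S\NP)
          [2,3] "sent" : S\NP
        [3,4] "the" : PP/S
      [4,5] "map" : S
  [5,7] S\PP   <
    [5,6] "which" : PP
    [6,7] "today" : (S\PP)\PP

[0,1] (S/(S\PP))/PP  lex  "under"
[1,2] (PP/PP)/(S\NP)  lex  "bone"
[2,3] S\NP  lex  "sent"
[1,3] PP/PP  >  k=2
[3,4] PP/S  lex  "the"
[1,4] PP/S  >B  k=3
[4,5] S  lex  "map"
[1,5] PP  >  k=4
[0,5] S/(S\PP)  >  k=1
[5,6] PP  lex  "which"
[6,7] (S\PP)\PP  lex  "today"
[5,7] S\PP  <  k=6
[0,7] S  >  k=5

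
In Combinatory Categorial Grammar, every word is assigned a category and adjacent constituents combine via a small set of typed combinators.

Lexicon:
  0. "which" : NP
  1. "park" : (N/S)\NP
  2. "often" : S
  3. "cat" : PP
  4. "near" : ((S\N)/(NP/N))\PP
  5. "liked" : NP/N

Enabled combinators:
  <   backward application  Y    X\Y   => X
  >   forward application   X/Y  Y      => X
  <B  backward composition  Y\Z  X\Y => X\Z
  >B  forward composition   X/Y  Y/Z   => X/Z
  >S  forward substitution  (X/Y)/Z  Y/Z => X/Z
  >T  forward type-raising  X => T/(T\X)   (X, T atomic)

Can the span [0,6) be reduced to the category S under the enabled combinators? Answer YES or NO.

[0,6] S   <
  [0,3] N   >
    [0,2] N/S   <
      [0,1] "which" : NP
      [1,2] "park" : (N/S)\NP
    [2,3] "often" : S
  [3,6] S\N   >
    [3,5] (S\N)/(NP/N)   <
      [3,4] "cat" : PP
      [4,5] "near" : ((S\N)/(NP/N))\PP
    [5,6] "liked" : NP/N

YES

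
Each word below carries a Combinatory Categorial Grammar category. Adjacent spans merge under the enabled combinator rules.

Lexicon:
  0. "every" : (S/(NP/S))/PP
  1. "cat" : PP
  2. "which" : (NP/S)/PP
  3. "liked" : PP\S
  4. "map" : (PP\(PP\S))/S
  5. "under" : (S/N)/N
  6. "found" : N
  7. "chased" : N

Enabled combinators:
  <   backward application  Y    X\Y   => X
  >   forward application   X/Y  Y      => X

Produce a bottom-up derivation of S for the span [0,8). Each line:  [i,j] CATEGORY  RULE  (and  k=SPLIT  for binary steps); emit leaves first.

[0,8] S   >
  [0,2] S/(NP/S)   >
    [0,1] "every" : (S/(NP/S))/PP
    [1,2] "cat" : PP
  [2,8] NP/S   >
    [2,3] "which" : (NP/S)/PP
    [3,8] PP   <
      [3,4] "liked" : PP\S
      [4,8] PP\(PP\S)   >
        [4,5] "map" : (PP\(PP\S))/S
        [5,8] S   >
          [5,7] S/N   >
            [5,6] "under" : (S/N)/N
            [6,7] "found" : N
          [7,8] "chased" : N

[0,1] (S/(NP/S))/PP  lex  "every"
[1,2] PP  lex  "cat"
[0,2] S/(NP/S)  >  k=1
[2,3] (NP/S)/PP  lex  "which"
[3,4] PP\S  lex  "liked"
[4,5] (PP\(PP\S))/S  lex  "map"
[5,6] (S/N)/N  lex  "under"
[6,7] N  lex  "found"
[5,7] S/N  >  k=6
[7,8] N  lex  "chased"
[5,8] S  >  k=7
[4,8] PP\(PP\S)  >  k=5
[3,8] PP  <  k=4
[2,8] NP/S  >  k=3
[0,8] S  >  k=2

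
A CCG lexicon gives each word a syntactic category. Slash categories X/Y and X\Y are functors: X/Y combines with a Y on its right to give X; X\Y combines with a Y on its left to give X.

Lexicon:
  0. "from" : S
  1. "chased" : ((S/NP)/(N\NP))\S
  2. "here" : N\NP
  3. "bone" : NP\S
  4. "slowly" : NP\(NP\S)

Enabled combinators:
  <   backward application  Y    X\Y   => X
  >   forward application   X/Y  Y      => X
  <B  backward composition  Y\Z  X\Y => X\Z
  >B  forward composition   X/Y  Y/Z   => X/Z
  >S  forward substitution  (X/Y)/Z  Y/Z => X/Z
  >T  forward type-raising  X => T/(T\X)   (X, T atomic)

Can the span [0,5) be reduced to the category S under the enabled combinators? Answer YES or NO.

YES

[0,5] S   >
  [0,3] S/NP   >
    [0,2] (S/NP)/(N\NP)   <
      [0,1] "from" : S
      [1,2] "chased" : ((S/NP)/(N\NP))\S
    [2,3] "here" : N\NP
  [3,5] NP   <
    [3,4] "bone" : NP\S
    [4,5] "slowly" : NP\(NP\S)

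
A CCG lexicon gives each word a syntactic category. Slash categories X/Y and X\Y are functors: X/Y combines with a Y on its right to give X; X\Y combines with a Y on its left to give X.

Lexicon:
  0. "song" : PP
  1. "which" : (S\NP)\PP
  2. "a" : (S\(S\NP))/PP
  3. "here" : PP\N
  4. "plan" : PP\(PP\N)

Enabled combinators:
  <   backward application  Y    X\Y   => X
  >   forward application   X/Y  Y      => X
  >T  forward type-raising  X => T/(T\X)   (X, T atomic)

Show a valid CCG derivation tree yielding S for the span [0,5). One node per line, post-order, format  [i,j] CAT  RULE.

[0,5] S   <
  [0,2] S\NP   <
    [0,1] "song" : PP
    [1,2] "which" : (S\NP)\PP
  [2,5] S\(S\NP)   >
    [2,3] "a" : (S\(S\NP))/PP
    [3,5] PP   <
      [3,4] "here" : PP\N
      [4,5] "plan" : PP\(PP\N)

[0,1] PP  lex  "song"
[1,2] (S\NP)\PP  lex  "which"
[0,2] S\NP  <  k=1
[2,3] (S\(S\NP))/PP  lex  "a"
[3,4] PP\N  lex  "here"
[4,5] PP\(PP\N)  lex  "plan"
[3,5] PP  <  k=4
[2,5] S\(S\NP)  >  k=3
[0,5] S  <  k=2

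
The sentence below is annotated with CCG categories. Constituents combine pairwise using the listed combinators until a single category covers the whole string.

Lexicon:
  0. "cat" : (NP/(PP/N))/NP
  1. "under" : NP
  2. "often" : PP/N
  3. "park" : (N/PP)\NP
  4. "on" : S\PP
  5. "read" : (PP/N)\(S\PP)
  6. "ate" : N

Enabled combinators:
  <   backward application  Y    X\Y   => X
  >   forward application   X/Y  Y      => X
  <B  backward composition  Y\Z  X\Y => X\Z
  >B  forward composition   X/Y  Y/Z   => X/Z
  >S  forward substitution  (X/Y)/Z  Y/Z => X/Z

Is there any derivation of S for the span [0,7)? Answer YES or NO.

(NP/(PP/N))/NP NP PP/N (N/PP)\NP S\PP (PP/N)\(S\PP) N
CKY chart[0,7] = {N}; S ∉ chart

NO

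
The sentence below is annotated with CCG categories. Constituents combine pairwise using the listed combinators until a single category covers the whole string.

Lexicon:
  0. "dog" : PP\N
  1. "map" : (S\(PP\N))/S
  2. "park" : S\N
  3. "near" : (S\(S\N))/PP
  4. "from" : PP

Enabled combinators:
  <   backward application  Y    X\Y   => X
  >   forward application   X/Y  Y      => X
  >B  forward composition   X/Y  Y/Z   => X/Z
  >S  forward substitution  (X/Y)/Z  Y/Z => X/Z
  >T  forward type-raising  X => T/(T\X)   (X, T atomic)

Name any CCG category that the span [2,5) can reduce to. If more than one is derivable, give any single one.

S

[0,5] S   <
  [0,1] "dog" : PP\N
  [1,5] S\(PP\N)   >
    [1,2] "map" : (S\(PP\N))/S
    [2,5] S   <
      [2,3] "park" : S\N
      [3,5] S\(S\N)   >
        [3,4] "near" : (S\(S\N))/PP
        [4,5] "from" : PP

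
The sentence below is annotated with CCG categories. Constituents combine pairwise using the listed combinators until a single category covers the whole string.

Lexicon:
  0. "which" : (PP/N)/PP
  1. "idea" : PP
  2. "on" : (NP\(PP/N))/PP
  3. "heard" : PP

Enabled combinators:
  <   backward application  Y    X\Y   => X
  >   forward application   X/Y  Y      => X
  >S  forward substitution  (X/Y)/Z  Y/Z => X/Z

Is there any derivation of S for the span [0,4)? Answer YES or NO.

(PP/N)/PP PP (NP\(PP/N))/PP PP
CKY chart[0,4] = {NP}; S ∉ chart

NO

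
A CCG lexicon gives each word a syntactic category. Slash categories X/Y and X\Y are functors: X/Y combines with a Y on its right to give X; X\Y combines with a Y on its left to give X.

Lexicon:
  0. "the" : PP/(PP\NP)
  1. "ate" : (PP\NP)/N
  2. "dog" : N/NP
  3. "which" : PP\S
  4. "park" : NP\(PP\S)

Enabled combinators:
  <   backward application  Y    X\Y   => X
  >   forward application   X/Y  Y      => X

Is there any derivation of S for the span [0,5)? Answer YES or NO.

PP/(PP\NP) (PP\NP)/N N/NP PP\S NP\(PP\S)
CKY chart[0,5] = {PP}; S ∉ chart

NO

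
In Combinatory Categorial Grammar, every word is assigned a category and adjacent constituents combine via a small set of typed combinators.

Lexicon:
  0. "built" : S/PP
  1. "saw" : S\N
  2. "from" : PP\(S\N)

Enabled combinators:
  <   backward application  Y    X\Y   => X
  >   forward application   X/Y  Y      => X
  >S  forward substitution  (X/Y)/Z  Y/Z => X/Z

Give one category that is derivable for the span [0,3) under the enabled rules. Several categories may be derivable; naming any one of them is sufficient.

[0,3] S   >
  [0,1] "built" : S/PP
  [1,3] PP   <
    [1,2] "saw" : S\N
    [2,3] "from" : PP\(S\N)

S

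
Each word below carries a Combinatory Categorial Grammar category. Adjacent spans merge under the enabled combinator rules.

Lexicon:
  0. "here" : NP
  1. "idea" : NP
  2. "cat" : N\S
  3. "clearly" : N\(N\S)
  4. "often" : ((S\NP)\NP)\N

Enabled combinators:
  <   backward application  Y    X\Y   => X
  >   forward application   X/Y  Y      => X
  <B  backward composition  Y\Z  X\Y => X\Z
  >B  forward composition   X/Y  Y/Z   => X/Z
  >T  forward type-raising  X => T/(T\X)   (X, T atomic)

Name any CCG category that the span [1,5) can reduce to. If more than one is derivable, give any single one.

S\NP

[0,5] S   <
  [0,1] "here" : NP
  [1,5] S\NP   <
    [1,2] "idea" : NP
    [2,5] (S\NP)\NP   <
      [2,4] N   <
        [2,3] "cat" : N\S
        [3,4] "clearly" : N\(N\S)
      [4,5] "often" : ((S\NP)\NP)\N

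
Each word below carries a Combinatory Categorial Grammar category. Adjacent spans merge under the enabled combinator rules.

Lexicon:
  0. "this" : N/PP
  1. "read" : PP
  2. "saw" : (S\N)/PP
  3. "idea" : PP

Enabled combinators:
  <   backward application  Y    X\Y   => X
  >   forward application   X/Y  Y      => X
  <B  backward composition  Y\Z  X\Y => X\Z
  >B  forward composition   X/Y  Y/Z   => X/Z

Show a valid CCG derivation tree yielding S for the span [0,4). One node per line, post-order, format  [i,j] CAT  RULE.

[0,4] S   <
  [0,2] N   >
    [0,1] "this" : N/PP
    [1,2] "read" : PP
  [2,4] S\N   >
    [2,3] "saw" : (S\N)/PP
    [3,4] "idea" : PP

[0,1] N/PP  lex  "this"
[1,2] PP  lex  "read"
[0,2] N  >  k=1
[2,3] (S\N)/PP  lex  "saw"
[3,4] PP  lex  "idea"
[2,4] S\N  >  k=3
[0,4] S  <  k=2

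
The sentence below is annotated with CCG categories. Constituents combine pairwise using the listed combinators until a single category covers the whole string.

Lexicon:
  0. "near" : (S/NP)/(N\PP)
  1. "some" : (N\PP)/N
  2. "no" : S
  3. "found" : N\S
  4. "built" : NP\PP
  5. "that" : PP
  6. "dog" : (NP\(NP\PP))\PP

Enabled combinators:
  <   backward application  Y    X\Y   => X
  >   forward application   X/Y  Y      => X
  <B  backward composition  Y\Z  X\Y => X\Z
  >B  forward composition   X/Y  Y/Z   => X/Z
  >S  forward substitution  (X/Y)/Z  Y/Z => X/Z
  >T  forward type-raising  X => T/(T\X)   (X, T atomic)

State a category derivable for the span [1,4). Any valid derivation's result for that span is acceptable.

[0,7] S   >
  [0,4] S/NP   >
    [0,1] "near" : (S/NP)/(N\PP)
    [1,4] N\PP   >
      [1,2] "some" : (N\PP)/N
      [2,4] N   >
        [2,3] N/(N\S)   >T
          [2,3] "no" : S
        [3,4] "found" : N\S
  [4,7] NP   <
    [4,5] "built" : NP\PP
    [5,7] NP\(NP\PP)   <
      [5,6] "that" : PP
      [6,7] "dog" : (NP\(NP\PP))\PP

N\PP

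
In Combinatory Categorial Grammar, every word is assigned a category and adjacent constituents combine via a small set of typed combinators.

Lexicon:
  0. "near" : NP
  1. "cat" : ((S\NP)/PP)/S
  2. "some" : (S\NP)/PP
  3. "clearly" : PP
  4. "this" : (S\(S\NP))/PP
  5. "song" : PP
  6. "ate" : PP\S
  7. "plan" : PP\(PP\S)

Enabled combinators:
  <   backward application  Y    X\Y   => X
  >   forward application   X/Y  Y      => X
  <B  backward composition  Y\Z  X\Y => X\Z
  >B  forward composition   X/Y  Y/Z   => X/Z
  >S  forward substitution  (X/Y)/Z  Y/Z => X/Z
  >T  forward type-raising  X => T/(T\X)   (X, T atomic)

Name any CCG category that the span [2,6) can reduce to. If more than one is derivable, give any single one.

[0,8] S   >
  [0,1] S/(S\NP)   >T
    [0,1] "near" : NP
  [1,8] S\NP   >
    [1,6] (S\NP)/PP   >
      [1,2] "cat" : ((S\NP)/PP)/S
      [2,6] S   <
        [2,4] S\NP   >
          [2,3] "some" : (S\NP)/PP
          [3,4] "clearly" : PP
        [4,6] S\(S\NP)   >
          [4,5] "this" : (S\(S\NP))/PP
          [5,6] "song" : PP
    [6,8] PP   <
      [6,7] "ate" : PP\S
      [7,8] "plan" : PP\(PP\S)

S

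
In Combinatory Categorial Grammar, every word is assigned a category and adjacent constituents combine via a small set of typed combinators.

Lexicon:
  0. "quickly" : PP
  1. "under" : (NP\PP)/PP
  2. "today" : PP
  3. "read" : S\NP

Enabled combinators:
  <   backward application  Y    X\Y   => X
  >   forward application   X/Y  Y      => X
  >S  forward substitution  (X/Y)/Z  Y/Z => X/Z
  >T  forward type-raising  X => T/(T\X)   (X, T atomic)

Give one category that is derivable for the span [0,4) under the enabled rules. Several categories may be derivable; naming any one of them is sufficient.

S

[0,4] S   <
  [0,3] NP   <
    [0,1] "quickly" : PP
    [1,3] NP\PP   >
      [1,2] "under" : (NP\PP)/PP
      [2,3] "today" : PP
  [3,4] "read" : S\NP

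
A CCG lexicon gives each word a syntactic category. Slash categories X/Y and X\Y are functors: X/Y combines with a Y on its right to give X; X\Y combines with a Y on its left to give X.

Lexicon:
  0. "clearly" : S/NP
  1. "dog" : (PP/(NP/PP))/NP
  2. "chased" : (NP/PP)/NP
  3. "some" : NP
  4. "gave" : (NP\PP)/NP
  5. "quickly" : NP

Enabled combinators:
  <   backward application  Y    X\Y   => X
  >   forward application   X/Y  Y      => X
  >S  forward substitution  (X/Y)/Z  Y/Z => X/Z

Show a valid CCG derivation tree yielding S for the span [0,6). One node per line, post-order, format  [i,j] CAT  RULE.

[0,6] S   >
  [0,1] "clearly" : S/NP
  [1,6] NP   <
    [1,4] PP   >
      [1,3] PP/NP   >S
        [1,2] "dog" : (PP/(NP/PP))/NP
        [2,3] "chased" : (NP/PP)/NP
      [3,4] "some" : NP
    [4,6] NP\PP   >
      [4,5] "gave" : (NP\PP)/NP
      [5,6] "quickly" : NP

[0,1] S/NP  lex  "clearly"
[1,2] (PP/(NP/PP))/NP  lex  "dog"
[2,3] (NP/PP)/NP  lex  "chased"
[1,3] PP/NP  >S  k=2
[3,4] NP  lex  "some"
[1,4] PP  >  k=3
[4,5] (NP\PP)/NP  lex  "gave"
[5,6] NP  lex  "quickly"
[4,6] NP\PP  >  k=5
[1,6] NP  <  k=4
[0,6] S  >  k=1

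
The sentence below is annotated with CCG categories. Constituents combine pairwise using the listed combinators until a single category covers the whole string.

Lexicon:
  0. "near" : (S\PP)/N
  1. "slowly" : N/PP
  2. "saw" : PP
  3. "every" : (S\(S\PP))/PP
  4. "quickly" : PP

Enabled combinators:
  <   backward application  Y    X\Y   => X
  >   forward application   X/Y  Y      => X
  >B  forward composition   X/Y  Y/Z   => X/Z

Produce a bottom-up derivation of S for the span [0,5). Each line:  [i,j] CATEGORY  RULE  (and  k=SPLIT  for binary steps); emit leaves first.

[0,1] (S\PP)/N  lex  "near"
[1,2] N/PP  lex  "slowly"
[2,3] PP  lex  "saw"
[1,3] N  >  k=2
[0,3] S\PP  >  k=1
[3,4] (S\(S\PP))/PP  lex  "every"
[4,5] PP  lex  "quickly"
[3,5] S\(S\PP)  >  k=4
[0,5] S  <  k=3

[0,5] S   <
  [0,3] S\PP   >
    [0,1] "near" : (S\PP)/N
    [1,3] N   >
      [1,2] "slowly" : N/PP
      [2,3] "saw" : PP
  [3,5] S\(S\PP)   >
    [3,4] "every" : (S\(S\PP))/PP
    [4,5] "quickly" : PP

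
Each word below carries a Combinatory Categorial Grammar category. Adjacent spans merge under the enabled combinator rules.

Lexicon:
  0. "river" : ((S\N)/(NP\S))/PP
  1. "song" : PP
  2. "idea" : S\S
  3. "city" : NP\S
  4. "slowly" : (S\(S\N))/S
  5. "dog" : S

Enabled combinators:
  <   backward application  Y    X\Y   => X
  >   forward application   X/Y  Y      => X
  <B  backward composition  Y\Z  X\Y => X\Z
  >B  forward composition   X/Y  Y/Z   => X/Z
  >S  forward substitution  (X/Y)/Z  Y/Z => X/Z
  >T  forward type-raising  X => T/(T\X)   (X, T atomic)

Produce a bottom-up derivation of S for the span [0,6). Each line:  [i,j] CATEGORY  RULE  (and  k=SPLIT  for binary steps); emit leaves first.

[0,1] ((S\N)/(NP\S))/PP  lex  "river"
[1,2] PP  lex  "song"
[0,2] (S\N)/(NP\S)  >  k=1
[2,3] S\S  lex  "idea"
[3,4] NP\S  lex  "city"
[2,4] NP\S  <B  k=3
[0,4] S\N  >  k=2
[4,5] (S\(S\N))/S  lex  "slowly"
[5,6] S  lex  "dog"
[4,6] S\(S\N)  >  k=5
[0,6] S  <  k=4

[0,6] S   <
  [0,4] S\N   >
    [0,2] (S\N)/(NP\S)   >
      [0,1] "river" : ((S\N)/(NP\S))/PP
      [1,2] "song" : PP
    [2,4] NP\S   <B
      [2,3] "idea" : S\S
      [3,4] "city" : NP\S
  [4,6] S\(S\N)   >
    [4,5] "slowly" : (S\(S\N))/S
    [5,6] "dog" : S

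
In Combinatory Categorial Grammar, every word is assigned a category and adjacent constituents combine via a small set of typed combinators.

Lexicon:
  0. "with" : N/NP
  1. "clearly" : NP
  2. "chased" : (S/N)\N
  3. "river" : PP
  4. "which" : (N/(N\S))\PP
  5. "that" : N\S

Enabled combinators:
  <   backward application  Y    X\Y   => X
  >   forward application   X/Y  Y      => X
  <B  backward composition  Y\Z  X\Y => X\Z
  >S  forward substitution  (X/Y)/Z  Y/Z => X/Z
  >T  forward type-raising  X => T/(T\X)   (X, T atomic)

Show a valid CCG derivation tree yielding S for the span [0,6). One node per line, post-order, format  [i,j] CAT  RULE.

[0,1] N/NP  lex  "with"
[1,2] NP  lex  "clearly"
[0,2] N  >  k=1
[2,3] (S/N)\N  lex  "chased"
[0,3] S/N  <  k=2
[3,4] PP  lex  "river"
[4,5] (N/(N\S))\PP  lex  "which"
[3,5] N/(N\S)  <  k=4
[5,6] N\S  lex  "that"
[3,6] N  >  k=5
[0,6] S  >  k=3

[0,6] S   >
  [0,3] S/N   <
    [0,2] N   >
      [0,1] "with" : N/NP
      [1,2] "clearly" : NP
    [2,3] "chased" : (S/N)\N
  [3,6] N   >
    [3,5] N/(N\S)   <
      [3,4] "river" : PP
      [4,5] "which" : (N/(N\S))\PP
    [5,6] "that" : N\S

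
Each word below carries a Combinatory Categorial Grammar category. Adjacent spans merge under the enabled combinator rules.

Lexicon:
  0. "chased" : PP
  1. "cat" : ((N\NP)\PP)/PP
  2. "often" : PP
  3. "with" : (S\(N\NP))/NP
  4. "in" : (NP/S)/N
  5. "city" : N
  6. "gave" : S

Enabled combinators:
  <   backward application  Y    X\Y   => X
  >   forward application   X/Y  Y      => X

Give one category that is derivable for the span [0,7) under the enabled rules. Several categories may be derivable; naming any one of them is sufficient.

S

[0,7] S   <
  [0,3] N\NP   <
    [0,1] "chased" : PP
    [1,3] (N\NP)\PP   >
      [1,2] "cat" : ((N\NP)\PP)/PP
      [2,3] "often" : PP
  [3,7] S\(N\NP)   >
    [3,4] "with" : (S\(N\NP))/NP
    [4,7] NP   >
      [4,6] NP/S   >
        [4,5] "in" : (NP/S)/N
        [5,6] "city" : N
      [6,7] "gave" : S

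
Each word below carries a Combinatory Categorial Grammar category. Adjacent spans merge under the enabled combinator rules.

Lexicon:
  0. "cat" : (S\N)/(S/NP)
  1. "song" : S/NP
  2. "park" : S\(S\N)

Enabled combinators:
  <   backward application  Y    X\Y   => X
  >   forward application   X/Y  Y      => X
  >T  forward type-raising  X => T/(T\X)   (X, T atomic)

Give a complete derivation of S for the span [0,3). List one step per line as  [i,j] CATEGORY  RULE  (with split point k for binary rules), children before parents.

[0,3] S   <
  [0,2] S\N   >
    [0,1] "cat" : (S\N)/(S/NP)
    [1,2] "song" : S/NP
  [2,3] "park" : S\(S\N)

[0,1] (S\N)/(S/NP)  lex  "cat"
[1,2] S/NP  lex  "song"
[0,2] S\N  >  k=1
[2,3] S\(S\N)  lex  "park"
[0,3] S  <  k=2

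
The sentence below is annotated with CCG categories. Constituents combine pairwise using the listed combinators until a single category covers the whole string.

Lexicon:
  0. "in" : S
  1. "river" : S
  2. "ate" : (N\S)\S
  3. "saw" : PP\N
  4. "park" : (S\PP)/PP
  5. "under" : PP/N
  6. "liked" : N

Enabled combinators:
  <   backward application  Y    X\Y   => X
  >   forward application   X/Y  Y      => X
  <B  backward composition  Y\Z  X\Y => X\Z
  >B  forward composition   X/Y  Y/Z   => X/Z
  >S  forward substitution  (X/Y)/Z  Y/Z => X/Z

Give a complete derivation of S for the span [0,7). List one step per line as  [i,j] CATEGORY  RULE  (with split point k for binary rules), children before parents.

[0,1] S  lex  "in"
[1,2] S  lex  "river"
[2,3] (N\S)\S  lex  "ate"
[1,3] N\S  <  k=2
[0,3] N  <  k=1
[3,4] PP\N  lex  "saw"
[0,4] PP  <  k=3
[4,5] (S\PP)/PP  lex  "park"
[5,6] PP/N  lex  "under"
[6,7] N  lex  "liked"
[5,7] PP  >  k=6
[4,7] S\PP  >  k=5
[0,7] S  <  k=4

[0,7] S   <
  [0,4] PP   <
    [0,3] N   <
      [0,1] "in" : S
      [1,3] N\S   <
        [1,2] "river" : S
        [2,3] "ate" : (N\S)\S
    [3,4] "saw" : PP\N
  [4,7] S\PP   >
    [4,5] "park" : (S\PP)/PP
    [5,7] PP   >
      [5,6] "under" : PP/N
      [6,7] "liked" : N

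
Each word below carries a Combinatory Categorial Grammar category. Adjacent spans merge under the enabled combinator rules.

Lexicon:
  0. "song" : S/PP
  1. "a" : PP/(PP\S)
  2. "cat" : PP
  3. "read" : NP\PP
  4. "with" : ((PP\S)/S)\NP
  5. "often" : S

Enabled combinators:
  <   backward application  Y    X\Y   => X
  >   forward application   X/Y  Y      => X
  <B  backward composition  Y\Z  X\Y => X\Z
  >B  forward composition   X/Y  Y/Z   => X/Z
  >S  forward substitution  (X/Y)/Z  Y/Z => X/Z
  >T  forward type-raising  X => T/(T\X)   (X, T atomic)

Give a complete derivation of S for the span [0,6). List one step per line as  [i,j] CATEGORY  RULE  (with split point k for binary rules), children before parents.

[0,1] S/PP  lex  "song"
[1,2] PP/(PP\S)  lex  "a"
[2,3] PP  lex  "cat"
[3,4] NP\PP  lex  "read"
[2,4] NP  <  k=3
[4,5] ((PP\S)/S)\NP  lex  "with"
[2,5] (PP\S)/S  <  k=4
[5,6] S  lex  "often"
[2,6] PP\S  >  k=5
[1,6] PP  >  k=2
[0,6] S  >  k=1

[0,6] S   >
  [0,1] "song" : S/PP
  [1,6] PP   >
    [1,2] "a" : PP/(PP\S)
    [2,6] PP\S   >
      [2,5] (PP\S)/S   <
        [2,4] NP   <
          [2,3] "cat" : PP
          [3,4] "read" : NP\PP
        [4,5] "with" : ((PP\S)/S)\NP
      [5,6] "often" : S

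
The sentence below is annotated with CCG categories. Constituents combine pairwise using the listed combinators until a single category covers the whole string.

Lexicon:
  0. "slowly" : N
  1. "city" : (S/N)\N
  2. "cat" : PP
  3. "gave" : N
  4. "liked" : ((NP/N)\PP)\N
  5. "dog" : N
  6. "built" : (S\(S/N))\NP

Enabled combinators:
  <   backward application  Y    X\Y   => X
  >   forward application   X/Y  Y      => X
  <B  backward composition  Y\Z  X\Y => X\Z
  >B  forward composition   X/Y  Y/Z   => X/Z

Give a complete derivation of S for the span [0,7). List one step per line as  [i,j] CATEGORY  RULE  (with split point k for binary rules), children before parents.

[0,1] N  lex  "slowly"
[1,2] (S/N)\N  lex  "city"
[0,2] S/N  <  k=1
[2,3] PP  lex  "cat"
[3,4] N  lex  "gave"
[4,5] ((NP/N)\PP)\N  lex  "liked"
[3,5] (NP/N)\PP  <  k=4
[2,5] NP/N  <  k=3
[5,6] N  lex  "dog"
[2,6] NP  >  k=5
[6,7] (S\(S/N))\NP  lex  "built"
[2,7] S\(S/N)  <  k=6
[0,7] S  <  k=2

[0,7] S   <
  [0,2] S/N   <
    [0,1] "slowly" : N
    [1,2] "city" : (S/N)\N
  [2,7] S\(S/N)   <
    [2,6] NP   >
      [2,5] NP/N   <
        [2,3] "cat" : PP
        [3,5] (NP/N)\PP   <
          [3,4] "gave" : N
          [4,5] "liked" : ((NP/N)\PP)\N
      [5,6] "dog" : N
    [6,7] "built" : (S\(S/N))\NP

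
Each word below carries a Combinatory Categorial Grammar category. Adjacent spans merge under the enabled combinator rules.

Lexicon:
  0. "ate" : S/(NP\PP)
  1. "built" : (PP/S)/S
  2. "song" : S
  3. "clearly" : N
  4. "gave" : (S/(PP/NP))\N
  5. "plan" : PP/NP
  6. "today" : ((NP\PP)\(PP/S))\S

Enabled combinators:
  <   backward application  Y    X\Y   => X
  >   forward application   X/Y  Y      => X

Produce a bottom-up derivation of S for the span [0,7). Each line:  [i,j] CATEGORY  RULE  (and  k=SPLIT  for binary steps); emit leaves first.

[0,1] S/(NP\PP)  lex  "ate"
[1,2] (PP/S)/S  lex  "built"
[2,3] S  lex  "song"
[1,3] PP/S  >  k=2
[3,4] N  lex  "clearly"
[4,5] (S/(PP/NP))\N  lex  "gave"
[3,5] S/(PP/NP)  <  k=4
[5,6] PP/NP  lex  "plan"
[3,6] S  >  k=5
[6,7] ((NP\PP)\(PP/S))\S  lex  "today"
[3,7] (NP\PP)\(PP/S)  <  k=6
[1,7] NP\PP  <  k=3
[0,7] S  >  k=1

[0,7] S   >
  [0,1] "ate" : S/(NP\PP)
  [1,7] NP\PP   <
    [1,3] PP/S   >
      [1,2] "built" : (PP/S)/S
      [2,3] "song" : S
    [3,7] (NP\PP)\(PP/S)   <
      [3,6] S   >
        [3,5] S/(PP/NP)   <
          [3,4] "clearly" : N
          [4,5] "gave" : (S/(PP/NP))\N
        [5,6] "plan" : PP/NP
      [6,7] "today" : ((NP\PP)\(PP/S))\S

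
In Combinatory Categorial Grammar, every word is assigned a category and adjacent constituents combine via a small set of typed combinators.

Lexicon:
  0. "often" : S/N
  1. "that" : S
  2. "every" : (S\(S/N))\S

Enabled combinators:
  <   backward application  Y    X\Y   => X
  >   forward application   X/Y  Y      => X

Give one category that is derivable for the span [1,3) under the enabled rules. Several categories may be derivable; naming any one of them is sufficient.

S\(S/N)

[0,3] S   <
  [0,1] "often" : S/N
  [1,3] S\(S/N)   <
    [1,2] "that" : S
    [2,3] "every" : (S\(S/N))\S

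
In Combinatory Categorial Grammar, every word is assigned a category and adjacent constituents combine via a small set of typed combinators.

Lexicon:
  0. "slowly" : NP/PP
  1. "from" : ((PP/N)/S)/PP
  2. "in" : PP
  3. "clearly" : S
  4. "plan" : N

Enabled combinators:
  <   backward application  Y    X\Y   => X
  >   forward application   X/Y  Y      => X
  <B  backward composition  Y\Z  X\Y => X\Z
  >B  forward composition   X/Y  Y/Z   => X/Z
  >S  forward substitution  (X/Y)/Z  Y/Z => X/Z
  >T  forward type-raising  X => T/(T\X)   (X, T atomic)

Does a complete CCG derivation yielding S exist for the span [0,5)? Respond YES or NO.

NO

NP/PP ((PP/N)/S)/PP PP S N
CKY chart[0,5] = {N/(N\NP), NP, NP/(NP\NP), NP/(N\N), NP/(PP\PP), PP/(PP\NP), S/(S\NP)}; S ∉ chart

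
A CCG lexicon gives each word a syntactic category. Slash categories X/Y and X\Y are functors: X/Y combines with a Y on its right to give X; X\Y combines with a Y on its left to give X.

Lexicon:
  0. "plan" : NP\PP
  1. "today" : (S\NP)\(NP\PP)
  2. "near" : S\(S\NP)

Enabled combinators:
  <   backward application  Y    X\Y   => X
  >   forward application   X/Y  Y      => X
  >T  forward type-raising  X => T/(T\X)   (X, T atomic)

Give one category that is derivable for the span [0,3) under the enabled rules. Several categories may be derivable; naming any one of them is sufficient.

[0,3] S   <
  [0,2] S\NP   <
    [0,1] "plan" : NP\PP
    [1,2] "today" : (S\NP)\(NP\PP)
  [2,3] "near" : S\(S\NP)

S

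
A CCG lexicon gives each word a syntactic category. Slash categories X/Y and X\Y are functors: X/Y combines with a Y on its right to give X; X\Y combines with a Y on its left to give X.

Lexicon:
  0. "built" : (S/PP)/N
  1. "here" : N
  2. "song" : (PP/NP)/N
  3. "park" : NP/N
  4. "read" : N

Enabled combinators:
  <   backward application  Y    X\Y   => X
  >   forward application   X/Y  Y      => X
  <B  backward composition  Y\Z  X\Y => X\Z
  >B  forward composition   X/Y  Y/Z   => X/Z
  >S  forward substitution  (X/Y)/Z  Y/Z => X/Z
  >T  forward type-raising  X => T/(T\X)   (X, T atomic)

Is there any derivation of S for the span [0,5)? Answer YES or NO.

[0,5] S   >
  [0,2] S/PP   >
    [0,1] "built" : (S/PP)/N
    [1,2] "here" : N
  [2,5] PP   >
    [2,4] PP/N   >S
      [2,3] "song" : (PP/NP)/N
      [3,4] "park" : NP/N
    [4,5] "read" : N

YES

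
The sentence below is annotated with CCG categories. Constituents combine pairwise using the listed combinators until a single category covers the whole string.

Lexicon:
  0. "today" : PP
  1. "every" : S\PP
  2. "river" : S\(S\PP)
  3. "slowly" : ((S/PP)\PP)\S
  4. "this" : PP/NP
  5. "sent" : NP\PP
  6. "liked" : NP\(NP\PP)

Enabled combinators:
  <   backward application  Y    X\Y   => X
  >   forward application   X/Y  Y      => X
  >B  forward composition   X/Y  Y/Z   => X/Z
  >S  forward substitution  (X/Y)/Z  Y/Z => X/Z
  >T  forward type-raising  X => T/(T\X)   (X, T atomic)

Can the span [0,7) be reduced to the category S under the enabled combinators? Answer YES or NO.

YES

[0,7] S   >
  [0,4] S/PP   <
    [0,1] "today" : PP
    [1,4] (S/PP)\PP   <
      [1,3] S   <
        [1,2] "every" : S\PP
        [2,3] "river" : S\(S\PP)
      [3,4] "slowly" : ((S/PP)\PP)\S
  [4,7] PP   >
    [4,5] "this" : PP/NP
    [5,7] NP   <
      [5,6] "sent" : NP\PP
      [6,7] "liked" : NP\(NP\PP)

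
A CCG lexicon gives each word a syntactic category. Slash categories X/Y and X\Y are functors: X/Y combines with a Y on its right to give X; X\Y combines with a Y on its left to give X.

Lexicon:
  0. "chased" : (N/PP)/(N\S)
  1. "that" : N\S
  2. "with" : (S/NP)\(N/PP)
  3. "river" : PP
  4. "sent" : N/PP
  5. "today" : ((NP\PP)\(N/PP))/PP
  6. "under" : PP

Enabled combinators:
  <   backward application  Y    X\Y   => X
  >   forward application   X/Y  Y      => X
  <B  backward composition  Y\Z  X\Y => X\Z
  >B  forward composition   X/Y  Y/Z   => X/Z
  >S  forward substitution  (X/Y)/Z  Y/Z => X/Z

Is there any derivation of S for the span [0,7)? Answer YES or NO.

YES

[0,7] S   >
  [0,3] S/NP   <
    [0,2] N/PP   >
      [0,1] "chased" : (N/PP)/(N\S)
      [1,2] "that" : N\S
    [2,3] "with" : (S/NP)\(N/PP)
  [3,7] NP   <
    [3,4] "river" : PP
    [4,7] NP\PP   <
      [4,5] "sent" : N/PP
      [5,7] (NP\PP)\(N/PP)   >
        [5,6] "today" : ((NP\PP)\(N/PP))/PP
        [6,7] "under" : PP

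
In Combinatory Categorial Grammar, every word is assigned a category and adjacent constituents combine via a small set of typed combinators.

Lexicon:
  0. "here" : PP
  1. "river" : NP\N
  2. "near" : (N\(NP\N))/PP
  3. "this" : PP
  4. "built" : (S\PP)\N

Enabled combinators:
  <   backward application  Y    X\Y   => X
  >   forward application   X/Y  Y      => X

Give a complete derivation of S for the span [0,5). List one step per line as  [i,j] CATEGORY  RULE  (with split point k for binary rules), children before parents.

[0,5] S   <
  [0,1] "here" : PP
  [1,5] S\PP   <
    [1,4] N   <
      [1,2] "river" : NP\N
      [2,4] N\(NP\N)   >
        [2,3] "near" : (N\(NP\N))/PP
        [3,4] "this" : PP
    [4,5] "built" : (S\PP)\N

[0,1] PP  lex  "here"
[1,2] NP\N  lex  "river"
[2,3] (N\(NP\N))/PP  lex  "near"
[3,4] PP  lex  "this"
[2,4] N\(NP\N)  >  k=3
[1,4] N  <  k=2
[4,5] (S\PP)\N  lex  "built"
[1,5] S\PP  <  k=4
[0,5] S  <  k=1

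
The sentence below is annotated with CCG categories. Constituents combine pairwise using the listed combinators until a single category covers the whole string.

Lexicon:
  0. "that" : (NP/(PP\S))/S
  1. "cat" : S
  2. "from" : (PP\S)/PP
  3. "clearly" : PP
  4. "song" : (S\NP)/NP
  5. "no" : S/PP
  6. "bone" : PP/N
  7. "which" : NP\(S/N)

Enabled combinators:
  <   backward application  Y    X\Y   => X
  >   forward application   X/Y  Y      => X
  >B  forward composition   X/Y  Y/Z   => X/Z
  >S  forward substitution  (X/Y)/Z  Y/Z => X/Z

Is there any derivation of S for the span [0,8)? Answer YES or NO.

YES

[0,8] S   <
  [0,4] NP   >
    [0,3] NP/PP   >B
      [0,2] NP/(PP\S)   >
        [0,1] "that" : (NP/(PP\S))/S
        [1,2] "cat" : S
      [2,3] "from" : (PP\S)/PP
    [3,4] "clearly" : PP
  [4,8] S\NP   >
    [4,5] "song" : (S\NP)/NP
    [5,8] NP   <
      [5,7] S/N   >B
        [5,6] "no" : S/PP
        [6,7] "bone" : PP/N
      [7,8] "which" : NP\(S/N)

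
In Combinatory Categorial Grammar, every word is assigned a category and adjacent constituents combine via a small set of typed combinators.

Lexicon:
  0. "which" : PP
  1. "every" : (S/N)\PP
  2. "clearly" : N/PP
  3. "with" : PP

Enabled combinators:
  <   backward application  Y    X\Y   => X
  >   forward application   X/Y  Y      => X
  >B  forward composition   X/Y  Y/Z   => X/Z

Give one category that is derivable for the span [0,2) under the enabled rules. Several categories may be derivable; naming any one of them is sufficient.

[0,4] S   >
  [0,2] S/N   <
    [0,1] "which" : PP
    [1,2] "every" : (S/N)\PP
  [2,4] N   >
    [2,3] "clearly" : N/PP
    [3,4] "with" : PP

S/N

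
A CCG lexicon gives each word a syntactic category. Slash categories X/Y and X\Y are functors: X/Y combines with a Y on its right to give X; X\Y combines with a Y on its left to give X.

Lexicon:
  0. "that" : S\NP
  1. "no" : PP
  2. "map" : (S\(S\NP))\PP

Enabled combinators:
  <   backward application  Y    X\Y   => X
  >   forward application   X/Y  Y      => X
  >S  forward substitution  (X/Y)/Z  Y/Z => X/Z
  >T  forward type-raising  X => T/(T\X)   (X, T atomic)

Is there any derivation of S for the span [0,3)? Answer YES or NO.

[0,3] S   <
  [0,1] "that" : S\NP
  [1,3] S\(S\NP)   <
    [1,2] "no" : PP
    [2,3] "map" : (S\(S\NP))\PP

YES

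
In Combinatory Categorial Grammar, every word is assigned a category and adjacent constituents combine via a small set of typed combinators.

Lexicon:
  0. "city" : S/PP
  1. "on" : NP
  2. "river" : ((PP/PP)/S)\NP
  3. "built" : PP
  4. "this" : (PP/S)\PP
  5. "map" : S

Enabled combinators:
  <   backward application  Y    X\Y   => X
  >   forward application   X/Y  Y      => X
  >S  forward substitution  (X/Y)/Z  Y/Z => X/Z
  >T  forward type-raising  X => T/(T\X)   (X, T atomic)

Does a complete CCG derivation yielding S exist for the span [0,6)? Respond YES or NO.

[0,6] S   >
  [0,1] "city" : S/PP
  [1,6] PP   >
    [1,5] PP/S   >S
      [1,3] (PP/PP)/S   <
        [1,2] "on" : NP
        [2,3] "river" : ((PP/PP)/S)\NP
      [3,5] PP/S   <
        [3,4] "built" : PP
        [4,5] "this" : (PP/S)\PP
    [5,6] "map" : S

YES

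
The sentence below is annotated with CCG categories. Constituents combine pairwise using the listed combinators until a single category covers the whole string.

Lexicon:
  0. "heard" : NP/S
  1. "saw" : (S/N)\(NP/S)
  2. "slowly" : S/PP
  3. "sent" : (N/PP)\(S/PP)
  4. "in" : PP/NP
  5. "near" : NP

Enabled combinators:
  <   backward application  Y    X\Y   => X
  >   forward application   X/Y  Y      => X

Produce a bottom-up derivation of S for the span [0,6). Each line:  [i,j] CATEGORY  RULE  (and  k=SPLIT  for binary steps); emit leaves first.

[0,6] S   >
  [0,2] S/N   <
    [0,1] "heard" : NP/S
    [1,2] "saw" : (S/N)\(NP/S)
  [2,6] N   >
    [2,4] N/PP   <
      [2,3] "slowly" : S/PP
      [3,4] "sent" : (N/PP)\(S/PP)
    [4,6] PP   >
      [4,5] "in" : PP/NP
      [5,6] "near" : NP

[0,1] NP/S  lex  "heard"
[1,2] (S/N)\(NP/S)  lex  "saw"
[0,2] S/N  <  k=1
[2,3] S/PP  lex  "slowly"
[3,4] (N/PP)\(S/PP)  lex  "sent"
[2,4] N/PP  <  k=3
[4,5] PP/NP  lex  "in"
[5,6] NP  lex  "near"
[4,6] PP  >  k=5
[2,6] N  >  k=4
[0,6] S  >  k=2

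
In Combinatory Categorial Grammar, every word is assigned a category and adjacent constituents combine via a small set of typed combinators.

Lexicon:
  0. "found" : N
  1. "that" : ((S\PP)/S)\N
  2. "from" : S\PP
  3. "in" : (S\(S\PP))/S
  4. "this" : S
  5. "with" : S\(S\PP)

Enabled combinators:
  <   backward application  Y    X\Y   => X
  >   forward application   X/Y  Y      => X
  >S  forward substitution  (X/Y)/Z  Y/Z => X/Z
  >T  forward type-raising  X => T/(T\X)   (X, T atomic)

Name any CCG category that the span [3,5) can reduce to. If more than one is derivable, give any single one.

S\(S\PP)

[0,6] S   <
  [0,5] S\PP   >
    [0,2] (S\PP)/S   <
      [0,1] "found" : N
      [1,2] "that" : ((S\PP)/S)\N
    [2,5] S   <
      [2,3] "from" : S\PP
      [3,5] S\(S\PP)   >
        [3,4] "in" : (S\(S\PP))/S
        [4,5] "this" : S
  [5,6] "with" : S\(S\PP)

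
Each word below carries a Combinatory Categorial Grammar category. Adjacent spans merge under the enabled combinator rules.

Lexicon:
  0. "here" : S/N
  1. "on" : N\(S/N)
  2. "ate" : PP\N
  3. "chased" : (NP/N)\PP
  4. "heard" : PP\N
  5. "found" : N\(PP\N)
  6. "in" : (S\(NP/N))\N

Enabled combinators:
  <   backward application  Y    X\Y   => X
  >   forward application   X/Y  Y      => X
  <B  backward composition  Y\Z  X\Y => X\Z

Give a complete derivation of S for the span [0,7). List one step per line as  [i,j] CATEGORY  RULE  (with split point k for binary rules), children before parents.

[0,1] S/N  lex  "here"
[1,2] N\(S/N)  lex  "on"
[0,2] N  <  k=1
[2,3] PP\N  lex  "ate"
[0,3] PP  <  k=2
[3,4] (NP/N)\PP  lex  "chased"
[4,5] PP\N  lex  "heard"
[5,6] N\(PP\N)  lex  "found"
[4,6] N  <  k=5
[6,7] (S\(NP/N))\N  lex  "in"
[4,7] S\(NP/N)  <  k=6
[3,7] S\PP  <B  k=4
[0,7] S  <  k=3

[0,7] S   <
  [0,3] PP   <
    [0,2] N   <
      [0,1] "here" : S/N
      [1,2] "on" : N\(S/N)
    [2,3] "ate" : PP\N
  [3,7] S\PP   <B
    [3,4] "chased" : (NP/N)\PP
    [4,7] S\(NP/N)   <
      [4,6] N   <
        [4,5] "heard" : PP\N
        [5,6] "found" : N\(PP\N)
      [6,7] "in" : (S\(NP/N))\N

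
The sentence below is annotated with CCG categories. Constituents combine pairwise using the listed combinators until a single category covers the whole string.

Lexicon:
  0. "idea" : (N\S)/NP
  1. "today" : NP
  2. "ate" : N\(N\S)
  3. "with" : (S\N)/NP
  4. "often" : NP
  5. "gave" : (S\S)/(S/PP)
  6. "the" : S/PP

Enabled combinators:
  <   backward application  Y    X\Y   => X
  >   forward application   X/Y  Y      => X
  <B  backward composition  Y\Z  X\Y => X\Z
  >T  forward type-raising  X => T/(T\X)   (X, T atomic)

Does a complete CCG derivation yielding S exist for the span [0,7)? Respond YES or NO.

YES

[0,7] S   <
  [0,3] N   <
    [0,2] N\S   >
      [0,1] "idea" : (N\S)/NP
      [1,2] "today" : NP
    [2,3] "ate" : N\(N\S)
  [3,7] S\N   <B
    [3,5] S\N   >
      [3,4] "with" : (S\N)/NP
      [4,5] "often" : NP
    [5,7] S\S   >
      [5,6] "gave" : (S\S)/(S/PP)
      [6,7] "the" : S/PP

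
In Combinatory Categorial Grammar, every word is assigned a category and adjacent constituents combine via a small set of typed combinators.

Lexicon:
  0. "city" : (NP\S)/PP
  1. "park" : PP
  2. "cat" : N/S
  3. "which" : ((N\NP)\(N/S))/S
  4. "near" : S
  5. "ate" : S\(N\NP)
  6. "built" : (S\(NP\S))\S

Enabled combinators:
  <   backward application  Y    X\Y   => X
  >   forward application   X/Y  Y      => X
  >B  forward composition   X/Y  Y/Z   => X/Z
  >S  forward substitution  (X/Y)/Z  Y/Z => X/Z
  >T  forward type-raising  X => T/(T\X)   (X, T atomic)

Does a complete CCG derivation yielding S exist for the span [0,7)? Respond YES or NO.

[0,7] S   <
  [0,2] NP\S   >
    [0,1] "city" : (NP\S)/PP
    [1,2] "park" : PP
  [2,7] S\(NP\S)   <
    [2,6] S   <
      [2,5] N\NP   <
        [2,3] "cat" : N/S
        [3,5] (N\NP)\(N/S)   >
          [3,4] "which" : ((N\NP)\(N/S))/S
          [4,5] "near" : S
      [5,6] "ate" : S\(N\NP)
    [6,7] "built" : (S\(NP\S))\S

YES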